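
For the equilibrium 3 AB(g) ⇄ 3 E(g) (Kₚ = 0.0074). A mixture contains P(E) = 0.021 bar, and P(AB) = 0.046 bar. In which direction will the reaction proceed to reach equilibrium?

Qₚ = P(E)³ / P(AB)³ = (0.021)³ / (0.046)³ = 0.095
Qₚ = 0.095 > Kₚ = 0.0074, so the reverse reaction proceeds.

to the left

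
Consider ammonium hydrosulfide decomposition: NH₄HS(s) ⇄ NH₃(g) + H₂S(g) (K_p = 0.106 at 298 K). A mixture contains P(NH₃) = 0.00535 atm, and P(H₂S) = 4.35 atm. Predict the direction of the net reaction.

(NH₄HS is a pure solid — omitted from Q_p.)
Q_p = P(NH₃)·P(H₂S) = (0.00535)·(4.35) = 0.0233
Q_p = 0.0233 < K_p = 0.106, so the forward reaction proceeds.

to the right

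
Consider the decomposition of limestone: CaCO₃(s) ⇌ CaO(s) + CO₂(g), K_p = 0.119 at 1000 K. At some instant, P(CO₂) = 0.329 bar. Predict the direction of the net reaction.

(CaCO₃, CaO are pure solids — omitted from Q_p.)
Q_p = P(CO₂) = 0.329
Q_p = 0.329 > K_p = 0.119, so the reverse reaction proceeds.

to the left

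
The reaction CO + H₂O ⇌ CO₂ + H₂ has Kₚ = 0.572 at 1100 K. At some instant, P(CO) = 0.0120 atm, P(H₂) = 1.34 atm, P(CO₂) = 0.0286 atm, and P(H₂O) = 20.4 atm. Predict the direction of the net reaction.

Qₚ = P(CO₂)·P(H₂) / (P(CO)·P(H₂O)) = (0.0286)·(1.34) / ((0.0120)·(20.4)) = 0.157
Qₚ = 0.157 < Kₚ = 0.572, so the forward reaction proceeds.

to the right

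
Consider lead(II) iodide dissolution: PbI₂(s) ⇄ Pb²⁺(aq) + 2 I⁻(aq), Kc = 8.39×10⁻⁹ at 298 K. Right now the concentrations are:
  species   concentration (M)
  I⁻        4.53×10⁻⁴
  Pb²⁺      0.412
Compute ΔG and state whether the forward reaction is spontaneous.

(PbI₂ is a pure solid — omitted from Qc.)
Qc = [Pb²⁺]·[I⁻]² = (0.412)·(4.53×10⁻⁴)² = 8.45×10⁻⁸
ΔG = RT ln(Qc/Kc) = (8.314 J mol⁻¹ K⁻¹)(298 K) × ln(8.45×10⁻⁸/8.39×10⁻⁹)
   = (2.478 kJ/mol)(2.310) = 5.72 kJ/mol
ΔG > 0, so the forward reaction is non-spontaneous (proceeds in reverse).

ΔG = 5.72 kJ/mol; the forward reaction is non-spontaneous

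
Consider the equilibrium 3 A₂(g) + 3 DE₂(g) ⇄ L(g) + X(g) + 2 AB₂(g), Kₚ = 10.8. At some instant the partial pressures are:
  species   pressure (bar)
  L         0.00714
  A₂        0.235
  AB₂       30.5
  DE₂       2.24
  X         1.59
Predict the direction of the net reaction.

in the reverse direction

Qₚ = P(L)·P(X)·P(AB₂)² / (P(A₂)³·P(DE₂)³) = (0.00714)·(1.59)·(30.5)² / ((0.235)³·(2.24)³) = 72.4
Qₚ = 72.4 > Kₚ = 10.8, so the reverse reaction proceeds.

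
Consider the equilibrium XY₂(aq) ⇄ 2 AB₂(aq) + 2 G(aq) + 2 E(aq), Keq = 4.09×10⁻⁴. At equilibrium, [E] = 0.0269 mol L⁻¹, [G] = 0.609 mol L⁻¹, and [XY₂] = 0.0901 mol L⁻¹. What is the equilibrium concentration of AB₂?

[AB₂] = 0.371 mol L⁻¹

At equilibrium, Keq = [AB₂]²·[G]²·[E]² / [XY₂] = 4.09×10⁻⁴.
([AB₂])²·(0.609)²·(0.0269)² / (0.0901) = 4.09×10⁻⁴
[AB₂]² = 0.137 ⇒ [AB₂] = 0.371 mol L⁻¹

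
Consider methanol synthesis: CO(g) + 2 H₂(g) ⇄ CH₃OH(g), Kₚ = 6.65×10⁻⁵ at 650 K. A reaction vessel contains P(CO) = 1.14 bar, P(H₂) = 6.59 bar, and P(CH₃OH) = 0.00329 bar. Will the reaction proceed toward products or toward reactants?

Qₚ = P(CH₃OH) / (P(CO)·P(H₂)²) = (0.00329) / ((1.14)·(6.59)²) = 6.65×10⁻⁵
Qₚ = 6.65×10⁻⁵ = Kₚ, so the system is already at equilibrium.

at equilibrium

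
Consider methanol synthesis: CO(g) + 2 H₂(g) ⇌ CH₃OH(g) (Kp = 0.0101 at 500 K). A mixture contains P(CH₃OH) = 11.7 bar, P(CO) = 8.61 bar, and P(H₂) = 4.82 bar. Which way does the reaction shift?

Qp = P(CH₃OH) / (P(CO)·P(H₂)²) = (11.7) / ((8.61)·(4.82)²) = 0.0585
Qp = 0.0585 > Kp = 0.0101, so the reverse reaction proceeds.

toward reactants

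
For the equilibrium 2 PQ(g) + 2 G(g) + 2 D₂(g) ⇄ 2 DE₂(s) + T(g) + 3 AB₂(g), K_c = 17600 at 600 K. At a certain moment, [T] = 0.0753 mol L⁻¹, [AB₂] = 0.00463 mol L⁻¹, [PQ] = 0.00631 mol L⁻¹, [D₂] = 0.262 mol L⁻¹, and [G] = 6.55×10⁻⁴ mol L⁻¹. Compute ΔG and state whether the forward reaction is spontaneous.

ΔG = -5.07 kJ/mol; the forward reaction is spontaneous

(DE₂ is a pure solid — omitted from Q_c.)
Q_c = [T]·[AB₂]³ / ([PQ]²·[G]²·[D₂]²) = (0.0753)·(0.00463)³ / ((0.00631)²·(6.55×10⁻⁴)²·(0.262)²) = 6370
ΔG = RT ln(Q_c/K_c) = (8.314 J mol⁻¹ K⁻¹)(600 K) × ln(6370/17600)
   = (4.988 kJ/mol)(-1.016) = -5.07 kJ/mol
ΔG < 0, so the forward reaction is spontaneous (proceeds forward).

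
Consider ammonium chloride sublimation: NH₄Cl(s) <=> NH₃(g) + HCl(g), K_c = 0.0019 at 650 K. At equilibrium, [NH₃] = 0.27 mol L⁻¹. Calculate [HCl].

(NH₄Cl is a pure solid — omitted from K_c.)
At equilibrium, K_c = [NH₃]·[HCl] = 0.0019.
(0.27)·([HCl]) = 0.0019
[HCl] = 0.00704 = 0.0070 mol L⁻¹

[HCl] = 0.0070 mol L⁻¹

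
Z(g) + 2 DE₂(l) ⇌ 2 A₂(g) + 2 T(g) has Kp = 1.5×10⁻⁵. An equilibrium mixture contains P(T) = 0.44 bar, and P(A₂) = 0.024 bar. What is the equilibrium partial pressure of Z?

(DE₂ is a pure liquid — omitted from Kp.)
At equilibrium, Kp = P(A₂)²·P(T)² / P(Z) = 1.5×10⁻⁵.
(0.024)²·(0.44)² / (P(Z)) = 1.5×10⁻⁵
P(Z) = 7.43 = 7.4 bar

P(Z) = 7.4 bar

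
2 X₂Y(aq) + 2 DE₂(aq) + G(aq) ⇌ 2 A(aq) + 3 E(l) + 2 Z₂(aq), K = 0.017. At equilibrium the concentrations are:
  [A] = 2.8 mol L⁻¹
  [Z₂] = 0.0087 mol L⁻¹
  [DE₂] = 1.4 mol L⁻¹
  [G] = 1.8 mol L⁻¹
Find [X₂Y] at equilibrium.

(E is a pure liquid — omitted from K.)
At equilibrium, K = [A]²·[Z₂]² / ([X₂Y]²·[DE₂]²·[G]) = 0.017.
(2.8)²·(0.0087)² / (([X₂Y])²·(1.4)²·(1.8)) = 0.017
[X₂Y]² = 0.00989 ⇒ [X₂Y] = 0.099 mol L⁻¹

[X₂Y] = 0.099 mol L⁻¹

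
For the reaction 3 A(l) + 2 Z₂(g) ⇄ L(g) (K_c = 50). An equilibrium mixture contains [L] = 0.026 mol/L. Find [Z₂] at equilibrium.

[Z₂] = 0.023 mol/L

(A is a pure liquid — omitted from K_c.)
At equilibrium, K_c = [L] / [Z₂]² = 50.
(0.026) / ([Z₂])² = 50
[Z₂]² = 5.20×10⁻⁴ ⇒ [Z₂] = 0.023 mol/L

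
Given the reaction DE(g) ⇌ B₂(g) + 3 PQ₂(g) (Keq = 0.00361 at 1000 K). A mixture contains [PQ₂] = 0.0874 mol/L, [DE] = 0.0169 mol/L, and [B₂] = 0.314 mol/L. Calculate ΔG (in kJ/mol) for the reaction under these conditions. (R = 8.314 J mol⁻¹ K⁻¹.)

Q = [B₂]·[PQ₂]³ / [DE] = (0.314)·(0.0874)³ / (0.0169) = 0.0124
ΔG = RT ln(Q/Keq) = (8.314 J mol⁻¹ K⁻¹)(1000 K) × ln(0.0124/0.00361)
   = (8.314 kJ/mol)(1.234) = 10.3 kJ/mol
ΔG > 0, so the forward reaction is non-spontaneous (proceeds in reverse).

ΔG = 10.3 kJ/mol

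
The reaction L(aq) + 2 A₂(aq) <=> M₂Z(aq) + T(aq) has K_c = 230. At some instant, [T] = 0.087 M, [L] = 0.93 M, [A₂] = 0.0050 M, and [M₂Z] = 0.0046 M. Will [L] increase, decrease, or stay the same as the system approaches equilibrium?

Q_c = [M₂Z]·[T] / ([L]·[A₂]²) = (0.0046)·(0.087) / ((0.93)·(0.0050)²) = 17
Q_c = 17 < K_c = 230: net forward reaction.
L is a reactant, so it decreases.

decrease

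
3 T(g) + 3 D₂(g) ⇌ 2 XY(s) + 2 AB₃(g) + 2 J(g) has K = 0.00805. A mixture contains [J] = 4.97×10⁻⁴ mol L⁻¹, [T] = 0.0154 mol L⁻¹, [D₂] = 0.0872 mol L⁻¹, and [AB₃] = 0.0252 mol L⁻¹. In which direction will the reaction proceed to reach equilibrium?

reverse (toward reactants)

(XY is a pure solid — omitted from Q.)
Q = [AB₃]²·[J]² / ([T]³·[D₂]³) = (0.0252)²·(4.97×10⁻⁴)² / ((0.0154)³·(0.0872)³) = 0.0648
Q = 0.0648 > K = 0.00805, so the reverse reaction proceeds.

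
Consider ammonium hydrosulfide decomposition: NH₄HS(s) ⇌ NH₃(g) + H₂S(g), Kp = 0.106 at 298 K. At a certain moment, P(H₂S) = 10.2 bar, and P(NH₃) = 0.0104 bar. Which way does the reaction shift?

(NH₄HS is a pure solid — omitted from Qp.)
Qp = P(NH₃)·P(H₂S) = (0.0104)·(10.2) = 0.106
Qp = 0.106 = Kp, so the system is already at equilibrium.

neither direction; the system is at equilibrium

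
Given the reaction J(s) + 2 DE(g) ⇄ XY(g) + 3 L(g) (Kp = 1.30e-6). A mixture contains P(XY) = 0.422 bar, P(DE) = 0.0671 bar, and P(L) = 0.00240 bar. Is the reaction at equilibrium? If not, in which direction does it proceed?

(J is a pure solid — omitted from Qp.)
Qp = P(XY)·P(L)³ / P(DE)² = (0.422)·(0.00240)³ / (0.0671)² = 1.30e-6
Qp = 1.30e-6 = Kp, so the system is already at equilibrium.

no net change (already at equilibrium)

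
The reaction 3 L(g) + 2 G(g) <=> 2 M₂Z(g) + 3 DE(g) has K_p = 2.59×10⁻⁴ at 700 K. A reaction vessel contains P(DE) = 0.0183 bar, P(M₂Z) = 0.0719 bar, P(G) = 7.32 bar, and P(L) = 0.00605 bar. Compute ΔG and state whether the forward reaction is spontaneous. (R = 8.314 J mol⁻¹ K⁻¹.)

ΔG = 13.6 kJ/mol; the forward reaction is non-spontaneous

Q_p = P(M₂Z)²·P(DE)³ / (P(L)³·P(G)²) = (0.0719)²·(0.0183)³ / ((0.00605)³·(7.32)²) = 0.00267
ΔG = RT ln(Q_p/K_p) = (8.314 J mol⁻¹ K⁻¹)(700 K) × ln(0.00267/2.59×10⁻⁴)
   = (5.820 kJ/mol)(2.333) = 13.6 kJ/mol
ΔG > 0, so the forward reaction is non-spontaneous (proceeds in reverse).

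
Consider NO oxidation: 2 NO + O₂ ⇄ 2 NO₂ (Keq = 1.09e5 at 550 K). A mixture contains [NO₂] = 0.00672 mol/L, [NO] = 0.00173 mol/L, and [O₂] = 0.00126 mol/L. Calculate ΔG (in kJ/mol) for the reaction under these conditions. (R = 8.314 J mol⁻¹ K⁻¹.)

Q = [NO₂]² / ([NO]²·[O₂]) = (0.00672)² / ((0.00173)²·(0.00126)) = 12000
ΔG = RT ln(Q/Keq) = (8.314 J mol⁻¹ K⁻¹)(550 K) × ln(12000/1.09e5)
   = (4.573 kJ/mol)(-2.206) = -10.1 kJ/mol
ΔG < 0, so the forward reaction is spontaneous (proceeds forward).

ΔG = -10.1 kJ/mol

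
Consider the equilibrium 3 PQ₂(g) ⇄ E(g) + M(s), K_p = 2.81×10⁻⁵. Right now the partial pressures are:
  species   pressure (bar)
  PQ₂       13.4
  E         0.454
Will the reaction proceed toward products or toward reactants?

in the reverse direction

(M is a pure solid — omitted from Q_p.)
Q_p = P(E) / P(PQ₂)³ = (0.454) / (13.4)³ = 1.89×10⁻⁴
Q_p = 1.89×10⁻⁴ > K_p = 2.81×10⁻⁵, so the reverse reaction proceeds.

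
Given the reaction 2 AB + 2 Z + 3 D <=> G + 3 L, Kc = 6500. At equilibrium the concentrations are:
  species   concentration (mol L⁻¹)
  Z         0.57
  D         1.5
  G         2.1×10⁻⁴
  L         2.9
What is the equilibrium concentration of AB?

At equilibrium, Kc = [G]·[L]³ / ([AB]²·[Z]²·[D]³) = 6500.
(2.1×10⁻⁴)·(2.9)³ / (([AB])²·(0.57)²·(1.5)³) = 6500
[AB]² = 7.19×10⁻⁷ ⇒ [AB] = 8.5×10⁻⁴ mol L⁻¹

[AB] = 8.5×10⁻⁴ mol L⁻¹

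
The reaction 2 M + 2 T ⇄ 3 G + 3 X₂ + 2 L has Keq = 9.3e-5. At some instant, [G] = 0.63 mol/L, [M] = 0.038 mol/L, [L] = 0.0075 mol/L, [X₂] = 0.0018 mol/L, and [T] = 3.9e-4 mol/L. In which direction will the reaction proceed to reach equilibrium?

toward reactants

Q = [G]³·[X₂]³·[L]² / ([M]²·[T]²) = (0.63)³·(0.0018)³·(0.0075)² / ((0.038)²·(3.9e-4)²) = 3.7e-4
Q = 3.7e-4 > Keq = 9.3e-5, so the reverse reaction proceeds.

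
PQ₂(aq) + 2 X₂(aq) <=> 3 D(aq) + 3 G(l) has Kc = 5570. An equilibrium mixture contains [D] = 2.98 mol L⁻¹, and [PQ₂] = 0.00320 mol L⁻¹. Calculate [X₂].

[X₂] = 1.22 mol L⁻¹

(G is a pure liquid — omitted from Kc.)
At equilibrium, Kc = [D]³ / ([PQ₂]·[X₂]²) = 5570.
(2.98)³ / ((0.00320)·([X₂])²) = 5570
[X₂]² = 1.48 ⇒ [X₂] = 1.22 mol L⁻¹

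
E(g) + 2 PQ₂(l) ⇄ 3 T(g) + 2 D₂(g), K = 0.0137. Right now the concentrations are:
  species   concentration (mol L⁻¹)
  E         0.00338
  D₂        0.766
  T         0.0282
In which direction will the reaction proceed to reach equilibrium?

(PQ₂ is a pure liquid — omitted from Q.)
Q = [T]³·[D₂]² / [E] = (0.0282)³·(0.766)² / (0.00338) = 0.00389
Q = 0.00389 < K = 0.0137, so the forward reaction proceeds.

toward products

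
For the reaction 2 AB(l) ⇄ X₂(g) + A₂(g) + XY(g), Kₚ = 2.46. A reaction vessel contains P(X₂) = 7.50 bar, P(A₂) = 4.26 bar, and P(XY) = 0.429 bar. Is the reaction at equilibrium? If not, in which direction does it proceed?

(AB is a pure liquid — omitted from Qₚ.)
Qₚ = P(X₂)·P(A₂)·P(XY) = (7.50)·(4.26)·(0.429) = 13.7
Qₚ = 13.7 > Kₚ = 2.46, so the reverse reaction proceeds.

in the reverse direction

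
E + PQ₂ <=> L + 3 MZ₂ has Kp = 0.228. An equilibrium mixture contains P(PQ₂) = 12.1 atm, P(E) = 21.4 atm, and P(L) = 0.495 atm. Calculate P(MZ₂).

P(MZ₂) = 4.92 atm

At equilibrium, Kp = P(L)·P(MZ₂)³ / (P(E)·P(PQ₂)) = 0.228.
(0.495)·(P(MZ₂))³ / ((21.4)·(12.1)) = 0.228
P(MZ₂)³ = 119 ⇒ P(MZ₂) = 4.92 atm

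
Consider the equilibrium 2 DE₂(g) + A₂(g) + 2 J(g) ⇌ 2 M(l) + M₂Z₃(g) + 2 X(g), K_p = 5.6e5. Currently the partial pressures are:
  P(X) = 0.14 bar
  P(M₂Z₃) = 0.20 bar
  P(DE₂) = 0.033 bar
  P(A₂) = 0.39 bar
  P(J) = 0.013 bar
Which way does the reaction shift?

toward products

(M is a pure liquid — omitted from Q_p.)
Q_p = P(M₂Z₃)·P(X)² / (P(DE₂)²·P(A₂)·P(J)²) = (0.20)·(0.14)² / ((0.033)²·(0.39)·(0.013)²) = 55000
Q_p = 55000 < K_p = 5.6e5, so the forward reaction proceeds.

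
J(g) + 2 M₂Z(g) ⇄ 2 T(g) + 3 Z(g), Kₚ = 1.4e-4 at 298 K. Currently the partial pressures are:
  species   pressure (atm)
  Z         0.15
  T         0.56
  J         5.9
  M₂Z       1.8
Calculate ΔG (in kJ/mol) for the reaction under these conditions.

ΔG = -2.30 kJ/mol

Qₚ = P(T)²·P(Z)³ / (P(J)·P(M₂Z)²) = (0.56)²·(0.15)³ / ((5.9)·(1.8)²) = 5.54e-5
ΔG = RT ln(Qₚ/Kₚ) = (8.314 J mol⁻¹ K⁻¹)(298 K) × ln(5.54e-5/1.4e-4)
   = (2.478 kJ/mol)(-0.9271) = -2.30 kJ/mol
ΔG < 0, so the forward reaction is spontaneous (proceeds forward).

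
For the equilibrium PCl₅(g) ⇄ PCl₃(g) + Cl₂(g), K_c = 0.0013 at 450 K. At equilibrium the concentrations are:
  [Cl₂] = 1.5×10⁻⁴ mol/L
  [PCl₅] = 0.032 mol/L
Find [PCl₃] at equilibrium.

At equilibrium, K_c = [PCl₃]·[Cl₂] / [PCl₅] = 0.0013.
([PCl₃])·(1.5×10⁻⁴) / (0.032) = 0.0013
[PCl₃] = 0.277 = 0.28 mol/L

[PCl₃] = 0.28 mol/L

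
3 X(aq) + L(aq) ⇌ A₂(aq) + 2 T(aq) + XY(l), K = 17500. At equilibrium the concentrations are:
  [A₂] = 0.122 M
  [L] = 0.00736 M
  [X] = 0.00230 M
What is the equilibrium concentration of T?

(XY is a pure liquid — omitted from K.)
At equilibrium, K = [A₂]·[T]² / ([X]³·[L]) = 17500.
(0.122)·([T])² / ((0.00230)³·(0.00736)) = 17500
[T]² = 1.28×10⁻⁵ ⇒ [T] = 0.00358 M

[T] = 0.00358 M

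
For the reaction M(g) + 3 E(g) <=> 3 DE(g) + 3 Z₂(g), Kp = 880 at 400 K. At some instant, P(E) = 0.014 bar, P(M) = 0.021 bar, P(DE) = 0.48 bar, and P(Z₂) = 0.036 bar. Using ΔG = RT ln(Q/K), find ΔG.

ΔG = -7.60 kJ/mol

Qp = P(DE)³·P(Z₂)³ / (P(M)·P(E)³) = (0.48)³·(0.036)³ / ((0.021)·(0.014)³) = 89.5
ΔG = RT ln(Qp/Kp) = (8.314 J mol⁻¹ K⁻¹)(400 K) × ln(89.5/880)
   = (3.326 kJ/mol)(-2.286) = -7.60 kJ/mol
ΔG < 0, so the forward reaction is spontaneous (proceeds forward).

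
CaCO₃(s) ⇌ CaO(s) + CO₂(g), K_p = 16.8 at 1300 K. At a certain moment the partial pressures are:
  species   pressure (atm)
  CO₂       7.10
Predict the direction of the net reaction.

(CaCO₃, CaO are pure solids — omitted from Q_p.)
Q_p = P(CO₂) = 7.10
Q_p = 7.10 < K_p = 16.8, so the forward reaction proceeds.

to the right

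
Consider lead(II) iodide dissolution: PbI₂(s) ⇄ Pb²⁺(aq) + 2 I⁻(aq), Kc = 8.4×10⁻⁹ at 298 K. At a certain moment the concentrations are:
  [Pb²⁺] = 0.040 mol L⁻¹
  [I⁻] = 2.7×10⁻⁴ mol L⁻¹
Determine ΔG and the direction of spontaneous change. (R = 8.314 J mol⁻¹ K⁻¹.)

ΔG = -2.62 kJ/mol; the forward reaction is spontaneous

(PbI₂ is a pure solid — omitted from Qc.)
Qc = [Pb²⁺]·[I⁻]² = (0.040)·(2.7×10⁻⁴)² = 2.92×10⁻⁹
ΔG = RT ln(Qc/Kc) = (8.314 J mol⁻¹ K⁻¹)(298 K) × ln(2.92×10⁻⁹/8.4×10⁻⁹)
   = (2.478 kJ/mol)(-1.057) = -2.62 kJ/mol
ΔG < 0, so the forward reaction is spontaneous (proceeds forward).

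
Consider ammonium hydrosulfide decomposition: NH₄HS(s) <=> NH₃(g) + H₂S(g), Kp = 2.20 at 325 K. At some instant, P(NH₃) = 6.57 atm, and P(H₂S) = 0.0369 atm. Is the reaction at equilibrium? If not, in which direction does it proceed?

toward products

(NH₄HS is a pure solid — omitted from Qp.)
Qp = P(NH₃)·P(H₂S) = (6.57)·(0.0369) = 0.242
Qp = 0.242 < Kp = 2.20, so the forward reaction proceeds.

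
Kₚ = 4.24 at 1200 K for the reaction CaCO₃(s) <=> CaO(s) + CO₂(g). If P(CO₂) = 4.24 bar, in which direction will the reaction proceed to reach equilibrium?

no net change (already at equilibrium)

(CaCO₃, CaO are pure solids — omitted from Qₚ.)
Qₚ = P(CO₂) = 4.24
Qₚ = 4.24 = Kₚ, so the system is already at equilibrium.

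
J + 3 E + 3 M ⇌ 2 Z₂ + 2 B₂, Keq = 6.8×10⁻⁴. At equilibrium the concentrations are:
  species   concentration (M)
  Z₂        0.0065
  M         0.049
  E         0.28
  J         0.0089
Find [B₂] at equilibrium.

[B₂] = 6.1×10⁻⁴ M

At equilibrium, Keq = [Z₂]²·[B₂]² / ([J]·[E]³·[M]³) = 6.8×10⁻⁴.
(0.0065)²·([B₂])² / ((0.0089)·(0.28)³·(0.049)³) = 6.8×10⁻⁴
[B₂]² = 3.70×10⁻⁷ ⇒ [B₂] = 6.1×10⁻⁴ M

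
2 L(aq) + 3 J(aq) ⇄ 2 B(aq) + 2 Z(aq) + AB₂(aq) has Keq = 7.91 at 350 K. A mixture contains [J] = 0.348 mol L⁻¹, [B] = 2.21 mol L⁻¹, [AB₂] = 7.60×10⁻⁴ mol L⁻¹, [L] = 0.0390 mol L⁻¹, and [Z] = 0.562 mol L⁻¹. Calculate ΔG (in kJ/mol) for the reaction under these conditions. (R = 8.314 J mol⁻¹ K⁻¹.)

ΔG = 2.44 kJ/mol

Q = [B]²·[Z]²·[AB₂] / ([L]²·[J]³) = (2.21)²·(0.562)²·(7.60×10⁻⁴) / ((0.0390)²·(0.348)³) = 18.3
ΔG = RT ln(Q/Keq) = (8.314 J mol⁻¹ K⁻¹)(350 K) × ln(18.3/7.91)
   = (2.910 kJ/mol)(0.8388) = 2.44 kJ/mol
ΔG > 0, so the forward reaction is non-spontaneous (proceeds in reverse).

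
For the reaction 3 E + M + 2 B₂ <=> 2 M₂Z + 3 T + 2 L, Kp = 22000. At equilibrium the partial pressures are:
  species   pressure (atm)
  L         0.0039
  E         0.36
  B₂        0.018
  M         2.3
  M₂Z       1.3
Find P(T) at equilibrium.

P(T) = 31 atm

At equilibrium, Kp = P(M₂Z)²·P(T)³·P(L)² / (P(E)³·P(M)·P(B₂)²) = 22000.
(1.3)²·(P(T))³·(0.0039)² / ((0.36)³·(2.3)·(0.018)²) = 22000
P(T)³ = 29800 ⇒ P(T) = 31 atm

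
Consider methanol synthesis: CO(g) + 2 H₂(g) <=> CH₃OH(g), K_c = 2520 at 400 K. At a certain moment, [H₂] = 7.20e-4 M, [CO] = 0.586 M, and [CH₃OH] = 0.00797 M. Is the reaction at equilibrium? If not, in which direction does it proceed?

reverse (toward reactants)

Q_c = [CH₃OH] / ([CO]·[H₂]²) = (0.00797) / ((0.586)·(7.20e-4)²) = 26200
Q_c = 26200 > K_c = 2520, so the reverse reaction proceeds.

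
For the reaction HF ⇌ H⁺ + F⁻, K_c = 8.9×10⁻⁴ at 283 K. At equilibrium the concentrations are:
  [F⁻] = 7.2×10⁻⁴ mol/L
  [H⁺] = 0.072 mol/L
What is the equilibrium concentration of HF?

[HF] = 0.058 mol/L

At equilibrium, K_c = [H⁺]·[F⁻] / [HF] = 8.9×10⁻⁴.
(0.072)·(7.2×10⁻⁴) / ([HF]) = 8.9×10⁻⁴
[HF] = 0.0582 = 0.058 mol/L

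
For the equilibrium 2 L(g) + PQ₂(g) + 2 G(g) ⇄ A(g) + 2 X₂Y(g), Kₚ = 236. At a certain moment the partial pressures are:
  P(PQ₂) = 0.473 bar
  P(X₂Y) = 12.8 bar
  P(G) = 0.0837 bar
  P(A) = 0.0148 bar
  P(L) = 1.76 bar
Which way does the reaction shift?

Qₚ = P(A)·P(X₂Y)² / (P(L)²·P(PQ₂)·P(G)²) = (0.0148)·(12.8)² / ((1.76)²·(0.473)·(0.0837)²) = 236
Qₚ = 236 = Kₚ, so the system is already at equilibrium.

neither direction; the system is at equilibrium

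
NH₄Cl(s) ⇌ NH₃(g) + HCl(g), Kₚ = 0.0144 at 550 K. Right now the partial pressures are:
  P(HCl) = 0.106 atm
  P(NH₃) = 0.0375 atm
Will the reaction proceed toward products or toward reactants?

toward products

(NH₄Cl is a pure solid — omitted from Qₚ.)
Qₚ = P(NH₃)·P(HCl) = (0.0375)·(0.106) = 0.00398
Qₚ = 0.00398 < Kₚ = 0.0144, so the forward reaction proceeds.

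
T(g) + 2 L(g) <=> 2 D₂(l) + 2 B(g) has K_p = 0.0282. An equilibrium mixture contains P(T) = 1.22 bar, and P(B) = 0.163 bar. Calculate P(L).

(D₂ is a pure liquid — omitted from K_p.)
At equilibrium, K_p = P(B)² / (P(T)·P(L)²) = 0.0282.
(0.163)² / ((1.22)·(P(L))²) = 0.0282
P(L)² = 0.772 ⇒ P(L) = 0.879 bar

P(L) = 0.879 bar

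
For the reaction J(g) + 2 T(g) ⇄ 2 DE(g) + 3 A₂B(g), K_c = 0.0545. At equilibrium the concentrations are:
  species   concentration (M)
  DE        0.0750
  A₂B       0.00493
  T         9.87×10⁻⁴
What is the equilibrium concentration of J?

[J] = 0.0127 M

At equilibrium, K_c = [DE]²·[A₂B]³ / ([J]·[T]²) = 0.0545.
(0.0750)²·(0.00493)³ / (([J])·(9.87×10⁻⁴)²) = 0.0545
[J] = 0.0127 M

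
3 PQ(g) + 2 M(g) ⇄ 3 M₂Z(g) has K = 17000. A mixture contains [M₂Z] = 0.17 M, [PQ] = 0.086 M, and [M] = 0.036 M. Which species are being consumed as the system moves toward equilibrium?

PQ, M (reactants)

Q = [M₂Z]³ / ([PQ]³·[M]²) = (0.17)³ / ((0.086)³·(0.036)²) = 6000
Q = 6000 < K = 17000: net forward reaction.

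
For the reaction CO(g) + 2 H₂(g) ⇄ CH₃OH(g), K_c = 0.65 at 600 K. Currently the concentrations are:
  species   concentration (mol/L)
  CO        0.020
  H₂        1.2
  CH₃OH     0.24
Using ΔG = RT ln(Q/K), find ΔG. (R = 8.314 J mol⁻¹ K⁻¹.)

ΔG = 12.7 kJ/mol

Q_c = [CH₃OH] / ([CO]·[H₂]²) = (0.24) / ((0.020)·(1.2)²) = 8.33
ΔG = RT ln(Q_c/K_c) = (8.314 J mol⁻¹ K⁻¹)(600 K) × ln(8.33/0.65)
   = (4.988 kJ/mol)(2.551) = 12.7 kJ/mol
ΔG > 0, so the forward reaction is non-spontaneous (proceeds in reverse).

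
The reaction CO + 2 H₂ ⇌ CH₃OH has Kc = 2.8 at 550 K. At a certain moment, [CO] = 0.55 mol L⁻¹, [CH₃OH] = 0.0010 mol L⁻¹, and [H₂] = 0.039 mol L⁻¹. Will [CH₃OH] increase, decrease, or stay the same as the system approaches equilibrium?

Qc = [CH₃OH] / ([CO]·[H₂]²) = (0.0010) / ((0.55)·(0.039)²) = 1.2
Qc = 1.2 < Kc = 2.8: net forward reaction.
CH₃OH is a product, so it increases.

increase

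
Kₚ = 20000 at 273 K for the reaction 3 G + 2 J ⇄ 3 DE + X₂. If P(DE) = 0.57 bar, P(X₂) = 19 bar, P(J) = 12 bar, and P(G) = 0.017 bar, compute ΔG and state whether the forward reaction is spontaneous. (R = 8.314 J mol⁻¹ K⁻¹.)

Qₚ = P(DE)³·P(X₂) / (P(G)³·P(J)²) = (0.57)³·(19) / ((0.017)³·(12)²) = 4970
ΔG = RT ln(Qₚ/Kₚ) = (8.314 J mol⁻¹ K⁻¹)(273 K) × ln(4970/20000)
   = (2.270 kJ/mol)(-1.392) = -3.16 kJ/mol
ΔG < 0, so the forward reaction is spontaneous (proceeds forward).

ΔG = -3.16 kJ/mol; the forward reaction is spontaneous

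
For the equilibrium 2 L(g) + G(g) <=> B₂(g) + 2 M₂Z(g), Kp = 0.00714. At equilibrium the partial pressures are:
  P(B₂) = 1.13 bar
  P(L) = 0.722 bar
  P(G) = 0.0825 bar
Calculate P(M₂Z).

At equilibrium, Kp = P(B₂)·P(M₂Z)² / (P(L)²·P(G)) = 0.00714.
(1.13)·(P(M₂Z))² / ((0.722)²·(0.0825)) = 0.00714
P(M₂Z)² = 2.72×10⁻⁴ ⇒ P(M₂Z) = 0.0165 bar

P(M₂Z) = 0.0165 bar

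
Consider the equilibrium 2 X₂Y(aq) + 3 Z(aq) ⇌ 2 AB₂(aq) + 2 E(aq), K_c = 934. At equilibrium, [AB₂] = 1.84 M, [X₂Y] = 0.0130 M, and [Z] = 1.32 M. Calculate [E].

At equilibrium, K_c = [AB₂]²·[E]² / ([X₂Y]²·[Z]³) = 934.
(1.84)²·([E])² / ((0.0130)²·(1.32)³) = 934
[E]² = 0.107 ⇒ [E] = 0.327 M

[E] = 0.327 M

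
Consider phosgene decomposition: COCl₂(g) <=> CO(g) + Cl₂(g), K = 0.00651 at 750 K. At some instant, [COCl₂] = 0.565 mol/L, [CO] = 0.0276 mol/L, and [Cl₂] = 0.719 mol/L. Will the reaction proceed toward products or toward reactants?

to the left

Q = [CO]·[Cl₂] / [COCl₂] = (0.0276)·(0.719) / (0.565) = 0.0351
Q = 0.0351 > K = 0.00651, so the reverse reaction proceeds.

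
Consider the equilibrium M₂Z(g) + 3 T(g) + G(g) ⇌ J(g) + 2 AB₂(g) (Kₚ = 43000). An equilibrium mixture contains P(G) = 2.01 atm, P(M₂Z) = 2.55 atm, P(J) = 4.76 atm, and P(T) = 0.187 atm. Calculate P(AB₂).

At equilibrium, Kₚ = P(J)·P(AB₂)² / (P(M₂Z)·P(T)³·P(G)) = 43000.
(4.76)·(P(AB₂))² / ((2.55)·(0.187)³·(2.01)) = 43000
P(AB₂)² = 303 ⇒ P(AB₂) = 17.4 atm

P(AB₂) = 17.4 atm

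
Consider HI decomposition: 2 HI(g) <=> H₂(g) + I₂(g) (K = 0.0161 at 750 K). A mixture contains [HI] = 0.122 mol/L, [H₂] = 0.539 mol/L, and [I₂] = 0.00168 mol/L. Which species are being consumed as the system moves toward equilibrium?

H₂, I₂ (products)

Q = [H₂]·[I₂] / [HI]² = (0.539)·(0.00168) / (0.122)² = 0.0608
Q = 0.0608 > K = 0.0161: net reverse reaction.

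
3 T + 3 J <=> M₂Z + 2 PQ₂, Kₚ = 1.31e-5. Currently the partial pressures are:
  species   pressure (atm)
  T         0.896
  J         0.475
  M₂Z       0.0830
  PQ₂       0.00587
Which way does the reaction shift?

Qₚ = P(M₂Z)·P(PQ₂)² / (P(T)³·P(J)³) = (0.0830)·(0.00587)² / ((0.896)³·(0.475)³) = 3.71e-5
Qₚ = 3.71e-5 > Kₚ = 1.31e-5, so the reverse reaction proceeds.

in the reverse direction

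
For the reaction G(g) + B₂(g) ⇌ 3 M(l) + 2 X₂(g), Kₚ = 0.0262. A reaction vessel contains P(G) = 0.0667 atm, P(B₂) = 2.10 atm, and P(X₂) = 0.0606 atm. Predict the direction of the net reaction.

(M is a pure liquid — omitted from Qₚ.)
Qₚ = P(X₂)² / (P(G)·P(B₂)) = (0.0606)² / ((0.0667)·(2.10)) = 0.0262
Qₚ = 0.0262 = Kₚ, so the system is already at equilibrium.

no net change (already at equilibrium)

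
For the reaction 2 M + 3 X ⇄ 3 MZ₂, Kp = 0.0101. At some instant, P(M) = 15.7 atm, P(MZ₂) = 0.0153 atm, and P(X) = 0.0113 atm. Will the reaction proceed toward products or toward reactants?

no net change (already at equilibrium)

Qp = P(MZ₂)³ / (P(M)²·P(X)³) = (0.0153)³ / ((15.7)²·(0.0113)³) = 0.0101
Qp = 0.0101 = Kp, so the system is already at equilibrium.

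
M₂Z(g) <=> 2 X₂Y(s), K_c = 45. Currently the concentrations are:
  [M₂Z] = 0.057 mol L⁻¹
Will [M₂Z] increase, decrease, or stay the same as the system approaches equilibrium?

decrease

(X₂Y is a pure solid — omitted from Q_c.)
Q_c = 1 / [M₂Z] = 1 / (0.057) = 18
Q_c = 18 < K_c = 45: net forward reaction.
M₂Z is a reactant, so it decreases.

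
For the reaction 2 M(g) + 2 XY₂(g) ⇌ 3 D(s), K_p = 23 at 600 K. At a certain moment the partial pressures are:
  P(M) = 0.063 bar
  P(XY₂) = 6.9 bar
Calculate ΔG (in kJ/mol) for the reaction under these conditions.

ΔG = -7.33 kJ/mol

(D is a pure solid — omitted from Q_p.)
Q_p = 1 / (P(M)²·P(XY₂)²) = 1 / ((0.063)²·(6.9)²) = 5.29
ΔG = RT ln(Q_p/K_p) = (8.314 J mol⁻¹ K⁻¹)(600 K) × ln(5.29/23)
   = (4.988 kJ/mol)(-1.470) = -7.33 kJ/mol
ΔG < 0, so the forward reaction is spontaneous (proceeds forward).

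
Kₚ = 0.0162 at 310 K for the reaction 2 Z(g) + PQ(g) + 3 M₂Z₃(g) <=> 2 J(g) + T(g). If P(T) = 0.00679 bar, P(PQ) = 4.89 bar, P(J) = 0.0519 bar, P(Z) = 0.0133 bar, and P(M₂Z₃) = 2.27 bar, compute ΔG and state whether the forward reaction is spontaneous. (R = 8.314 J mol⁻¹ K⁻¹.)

Qₚ = P(J)²·P(T) / (P(Z)²·P(PQ)·P(M₂Z₃)³) = (0.0519)²·(0.00679) / ((0.0133)²·(4.89)·(2.27)³) = 0.00181
ΔG = RT ln(Qₚ/Kₚ) = (8.314 J mol⁻¹ K⁻¹)(310 K) × ln(0.00181/0.0162)
   = (2.577 kJ/mol)(-2.192) = -5.65 kJ/mol
ΔG < 0, so the forward reaction is spontaneous (proceeds forward).

ΔG = -5.65 kJ/mol; the forward reaction is spontaneous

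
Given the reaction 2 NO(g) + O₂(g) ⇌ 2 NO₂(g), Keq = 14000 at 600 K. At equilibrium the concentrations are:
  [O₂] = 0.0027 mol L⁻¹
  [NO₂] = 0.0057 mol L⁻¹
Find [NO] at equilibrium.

[NO] = 9.3×10⁻⁴ mol L⁻¹

At equilibrium, Keq = [NO₂]² / ([NO]²·[O₂]) = 14000.
(0.0057)² / (([NO])²·(0.0027)) = 14000
[NO]² = 8.60×10⁻⁷ ⇒ [NO] = 9.3×10⁻⁴ mol L⁻¹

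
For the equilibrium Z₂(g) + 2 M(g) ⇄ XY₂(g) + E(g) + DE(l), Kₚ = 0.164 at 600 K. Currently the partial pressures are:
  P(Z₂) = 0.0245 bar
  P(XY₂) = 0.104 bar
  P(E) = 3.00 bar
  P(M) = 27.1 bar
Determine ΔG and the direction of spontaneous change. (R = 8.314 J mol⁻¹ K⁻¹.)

ΔG = -11.2 kJ/mol; the forward reaction is spontaneous

(DE is a pure liquid — omitted from Qₚ.)
Qₚ = P(XY₂)·P(E) / (P(Z₂)·P(M)²) = (0.104)·(3.00) / ((0.0245)·(27.1)²) = 0.0173
ΔG = RT ln(Qₚ/Kₚ) = (8.314 J mol⁻¹ K⁻¹)(600 K) × ln(0.0173/0.164)
   = (4.988 kJ/mol)(-2.249) = -11.2 kJ/mol
ΔG < 0, so the forward reaction is spontaneous (proceeds forward).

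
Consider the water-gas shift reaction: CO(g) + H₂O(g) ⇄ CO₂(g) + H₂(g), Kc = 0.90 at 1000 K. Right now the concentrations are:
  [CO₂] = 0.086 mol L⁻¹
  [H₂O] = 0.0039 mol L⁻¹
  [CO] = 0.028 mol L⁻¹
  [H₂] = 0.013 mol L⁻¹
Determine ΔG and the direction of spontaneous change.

Qc = [CO₂]·[H₂] / ([CO]·[H₂O]) = (0.086)·(0.013) / ((0.028)·(0.0039)) = 10.2
ΔG = RT ln(Qc/Kc) = (8.314 J mol⁻¹ K⁻¹)(1000 K) × ln(10.2/0.90)
   = (8.314 kJ/mol)(2.428) = 20.2 kJ/mol
ΔG > 0, so the forward reaction is non-spontaneous (proceeds in reverse).

ΔG = 20.2 kJ/mol; the forward reaction is non-spontaneous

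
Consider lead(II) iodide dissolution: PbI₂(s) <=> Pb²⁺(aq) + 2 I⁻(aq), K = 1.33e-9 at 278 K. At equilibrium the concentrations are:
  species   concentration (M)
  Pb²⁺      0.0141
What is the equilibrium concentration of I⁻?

[I⁻] = 3.07e-4 M

(PbI₂ is a pure solid — omitted from K.)
At equilibrium, K = [Pb²⁺]·[I⁻]² = 1.33e-9.
(0.0141)·([I⁻])² = 1.33e-9
[I⁻]² = 9.43e-8 ⇒ [I⁻] = 3.07e-4 M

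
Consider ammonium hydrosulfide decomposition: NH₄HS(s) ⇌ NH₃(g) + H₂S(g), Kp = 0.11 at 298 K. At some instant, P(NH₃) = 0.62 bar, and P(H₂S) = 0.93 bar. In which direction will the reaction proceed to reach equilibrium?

(NH₄HS is a pure solid — omitted from Qp.)
Qp = P(NH₃)·P(H₂S) = (0.62)·(0.93) = 0.58
Qp = 0.58 > Kp = 0.11, so the reverse reaction proceeds.

to the left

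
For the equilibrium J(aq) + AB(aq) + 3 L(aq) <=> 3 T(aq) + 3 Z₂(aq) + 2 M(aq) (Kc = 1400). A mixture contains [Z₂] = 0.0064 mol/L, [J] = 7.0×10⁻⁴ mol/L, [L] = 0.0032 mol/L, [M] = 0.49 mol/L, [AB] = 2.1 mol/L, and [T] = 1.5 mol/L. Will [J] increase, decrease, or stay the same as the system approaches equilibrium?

Qc = [T]³·[Z₂]³·[M]² / ([J]·[AB]·[L]³) = (1.5)³·(0.0064)³·(0.49)² / ((7.0×10⁻⁴)·(2.1)·(0.0032)³) = 4400
Qc = 4400 > Kc = 1400: net reverse reaction.
J is a reactant, so it increases.

increase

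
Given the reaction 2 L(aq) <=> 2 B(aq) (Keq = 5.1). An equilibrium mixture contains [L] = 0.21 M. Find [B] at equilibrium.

[B] = 0.47 M

At equilibrium, Keq = [B]² / [L]² = 5.1.
([B])² / (0.21)² = 5.1
[B]² = 0.225 ⇒ [B] = 0.47 M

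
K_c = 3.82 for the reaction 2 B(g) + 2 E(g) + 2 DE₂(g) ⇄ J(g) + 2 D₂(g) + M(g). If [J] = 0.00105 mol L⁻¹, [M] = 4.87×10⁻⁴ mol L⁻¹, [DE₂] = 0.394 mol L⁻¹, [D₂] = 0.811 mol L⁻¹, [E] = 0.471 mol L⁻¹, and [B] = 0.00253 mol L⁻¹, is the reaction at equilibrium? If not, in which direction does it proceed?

Q_c = [J]·[D₂]²·[M] / ([B]²·[E]²·[DE₂]²) = (0.00105)·(0.811)²·(4.87×10⁻⁴) / ((0.00253)²·(0.471)²·(0.394)²) = 1.53
Q_c = 1.53 < K_c = 3.82, so the forward reaction proceeds.

toward products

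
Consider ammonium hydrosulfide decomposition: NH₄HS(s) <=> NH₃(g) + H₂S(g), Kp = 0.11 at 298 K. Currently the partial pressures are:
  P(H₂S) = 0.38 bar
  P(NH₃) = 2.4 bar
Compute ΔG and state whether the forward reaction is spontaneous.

ΔG = 5.24 kJ/mol; the forward reaction is non-spontaneous

(NH₄HS is a pure solid — omitted from Qp.)
Qp = P(NH₃)·P(H₂S) = (2.4)·(0.38) = 0.912
ΔG = RT ln(Qp/Kp) = (8.314 J mol⁻¹ K⁻¹)(298 K) × ln(0.912/0.11)
   = (2.478 kJ/mol)(2.115) = 5.24 kJ/mol
ΔG > 0, so the forward reaction is non-spontaneous (proceeds in reverse).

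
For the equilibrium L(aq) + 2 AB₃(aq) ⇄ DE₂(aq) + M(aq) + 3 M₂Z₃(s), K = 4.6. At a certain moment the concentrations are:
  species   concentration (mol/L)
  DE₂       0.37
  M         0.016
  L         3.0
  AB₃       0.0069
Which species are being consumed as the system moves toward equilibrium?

DE₂, M, M₂Z₃ (products)

(M₂Z₃ is a pure solid — omitted from Q.)
Q = [DE₂]·[M] / ([L]·[AB₃]²) = (0.37)·(0.016) / ((3.0)·(0.0069)²) = 41
Q = 41 > K = 4.6: net reverse reaction.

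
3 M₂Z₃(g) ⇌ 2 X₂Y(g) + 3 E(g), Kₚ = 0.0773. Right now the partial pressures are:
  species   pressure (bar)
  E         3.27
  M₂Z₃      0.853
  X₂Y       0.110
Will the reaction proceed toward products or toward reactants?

Qₚ = P(X₂Y)²·P(E)³ / P(M₂Z₃)³ = (0.110)²·(3.27)³ / (0.853)³ = 0.682
Qₚ = 0.682 > Kₚ = 0.0773, so the reverse reaction proceeds.

toward reactants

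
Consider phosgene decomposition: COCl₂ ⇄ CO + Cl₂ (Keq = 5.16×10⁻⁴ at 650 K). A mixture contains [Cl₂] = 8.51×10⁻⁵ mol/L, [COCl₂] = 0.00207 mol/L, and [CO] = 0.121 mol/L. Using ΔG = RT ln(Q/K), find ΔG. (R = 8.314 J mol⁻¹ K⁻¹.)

ΔG = 12.2 kJ/mol

Q = [CO]·[Cl₂] / [COCl₂] = (0.121)·(8.51×10⁻⁵) / (0.00207) = 0.00497
ΔG = RT ln(Q/Keq) = (8.314 J mol⁻¹ K⁻¹)(650 K) × ln(0.00497/5.16×10⁻⁴)
   = (5.404 kJ/mol)(2.265) = 12.2 kJ/mol
ΔG > 0, so the forward reaction is non-spontaneous (proceeds in reverse).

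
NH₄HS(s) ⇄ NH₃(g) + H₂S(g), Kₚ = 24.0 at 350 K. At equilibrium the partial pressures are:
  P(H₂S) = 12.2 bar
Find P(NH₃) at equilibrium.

(NH₄HS is a pure solid — omitted from Kₚ.)
At equilibrium, Kₚ = P(NH₃)·P(H₂S) = 24.0.
(P(NH₃))·(12.2) = 24.0
P(NH₃) = 1.97 bar

P(NH₃) = 1.97 bar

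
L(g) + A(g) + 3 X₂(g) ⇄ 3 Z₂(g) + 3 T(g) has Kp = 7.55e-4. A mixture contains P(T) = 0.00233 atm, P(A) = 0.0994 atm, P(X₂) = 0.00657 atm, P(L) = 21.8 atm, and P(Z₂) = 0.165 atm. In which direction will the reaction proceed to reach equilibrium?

Qp = P(Z₂)³·P(T)³ / (P(L)·P(A)·P(X₂)³) = (0.165)³·(0.00233)³ / ((21.8)·(0.0994)·(0.00657)³) = 9.25e-5
Qp = 9.25e-5 < Kp = 7.55e-4, so the forward reaction proceeds.

to the right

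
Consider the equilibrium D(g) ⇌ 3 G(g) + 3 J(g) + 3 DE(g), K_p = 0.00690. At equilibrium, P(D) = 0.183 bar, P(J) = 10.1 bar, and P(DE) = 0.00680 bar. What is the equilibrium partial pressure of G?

At equilibrium, K_p = P(G)³·P(J)³·P(DE)³ / P(D) = 0.00690.
(P(G))³·(10.1)³·(0.00680)³ / (0.183) = 0.00690
P(G)³ = 3.90 ⇒ P(G) = 1.57 bar

P(G) = 1.57 bar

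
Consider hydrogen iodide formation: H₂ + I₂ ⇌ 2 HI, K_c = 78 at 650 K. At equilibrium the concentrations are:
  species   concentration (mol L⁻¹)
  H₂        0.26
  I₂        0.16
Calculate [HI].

At equilibrium, K_c = [HI]² / ([H₂]·[I₂]) = 78.
([HI])² / ((0.26)·(0.16)) = 78
[HI]² = 3.24 ⇒ [HI] = 1.8 mol L⁻¹

[HI] = 1.8 mol L⁻¹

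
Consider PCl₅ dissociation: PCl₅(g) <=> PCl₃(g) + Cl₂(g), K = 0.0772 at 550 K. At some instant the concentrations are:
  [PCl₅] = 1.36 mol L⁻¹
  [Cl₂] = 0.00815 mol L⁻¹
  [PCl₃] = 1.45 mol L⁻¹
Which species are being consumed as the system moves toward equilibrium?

Q = [PCl₃]·[Cl₂] / [PCl₅] = (1.45)·(0.00815) / (1.36) = 0.00869
Q = 0.00869 < K = 0.0772: net forward reaction.

PCl₅ (reactants)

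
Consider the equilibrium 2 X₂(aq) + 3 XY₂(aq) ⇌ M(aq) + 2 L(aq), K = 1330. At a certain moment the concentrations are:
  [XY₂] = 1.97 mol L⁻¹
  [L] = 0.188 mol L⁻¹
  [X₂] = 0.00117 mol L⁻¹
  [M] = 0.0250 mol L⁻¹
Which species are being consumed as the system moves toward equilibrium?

Q = [M]·[L]² / ([X₂]²·[XY₂]³) = (0.0250)·(0.188)² / ((0.00117)²·(1.97)³) = 84.4
Q = 84.4 < K = 1330: net forward reaction.

X₂, XY₂ (reactants)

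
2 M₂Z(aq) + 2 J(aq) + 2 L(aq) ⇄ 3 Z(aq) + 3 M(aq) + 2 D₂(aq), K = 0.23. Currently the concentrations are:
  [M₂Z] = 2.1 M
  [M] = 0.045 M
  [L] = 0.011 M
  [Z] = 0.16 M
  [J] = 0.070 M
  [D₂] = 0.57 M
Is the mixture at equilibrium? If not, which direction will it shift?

no; Q < K, reaction proceeds forward

Q = [Z]³·[M]³·[D₂]² / ([M₂Z]²·[J]²·[L]²) = (0.16)³·(0.045)³·(0.57)² / ((2.1)²·(0.070)²·(0.011)²) = 0.046
Q = 0.046 < K = 0.23: net forward reaction.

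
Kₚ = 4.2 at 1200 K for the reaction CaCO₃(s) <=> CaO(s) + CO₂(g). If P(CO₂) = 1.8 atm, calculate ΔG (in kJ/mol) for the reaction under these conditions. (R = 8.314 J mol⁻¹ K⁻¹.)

ΔG = -8.45 kJ/mol

(CaCO₃, CaO are pure solids — omitted from Qₚ.)
Qₚ = P(CO₂) = 1.80
ΔG = RT ln(Qₚ/Kₚ) = (8.314 J mol⁻¹ K⁻¹)(1200 K) × ln(1.80/4.2)
   = (9.977 kJ/mol)(-0.8473) = -8.45 kJ/mol
ΔG < 0, so the forward reaction is spontaneous (proceeds forward).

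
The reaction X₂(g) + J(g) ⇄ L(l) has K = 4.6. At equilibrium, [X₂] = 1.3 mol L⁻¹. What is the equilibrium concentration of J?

(L is a pure liquid — omitted from K.)
At equilibrium, K = 1 / ([X₂]·[J]) = 4.6.
1 / ((1.3)·([J])) = 4.6
[J] = 0.167 = 0.17 mol L⁻¹

[J] = 0.17 mol L⁻¹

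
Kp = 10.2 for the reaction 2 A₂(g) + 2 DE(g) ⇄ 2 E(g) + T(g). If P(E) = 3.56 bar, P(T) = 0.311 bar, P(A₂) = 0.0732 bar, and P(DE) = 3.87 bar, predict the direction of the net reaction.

Qp = P(E)²·P(T) / (P(A₂)²·P(DE)²) = (3.56)²·(0.311) / ((0.0732)²·(3.87)²) = 49.1
Qp = 49.1 > Kp = 10.2, so the reverse reaction proceeds.

in the reverse direction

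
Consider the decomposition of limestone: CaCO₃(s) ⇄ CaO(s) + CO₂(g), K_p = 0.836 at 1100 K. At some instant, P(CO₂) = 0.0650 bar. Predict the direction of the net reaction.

toward products

(CaCO₃, CaO are pure solids — omitted from Q_p.)
Q_p = P(CO₂) = 0.0650
Q_p = 0.0650 < K_p = 0.836, so the forward reaction proceeds.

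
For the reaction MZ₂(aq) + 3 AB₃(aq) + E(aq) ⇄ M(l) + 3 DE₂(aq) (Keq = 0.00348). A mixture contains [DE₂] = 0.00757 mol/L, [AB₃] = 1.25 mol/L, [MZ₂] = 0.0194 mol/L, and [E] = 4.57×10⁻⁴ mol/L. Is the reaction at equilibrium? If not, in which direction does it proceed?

(M is a pure liquid — omitted from Q.)
Q = [DE₂]³ / ([MZ₂]·[AB₃]³·[E]) = (0.00757)³ / ((0.0194)·(1.25)³·(4.57×10⁻⁴)) = 0.0251
Q = 0.0251 > Keq = 0.00348, so the reverse reaction proceeds.

toward reactants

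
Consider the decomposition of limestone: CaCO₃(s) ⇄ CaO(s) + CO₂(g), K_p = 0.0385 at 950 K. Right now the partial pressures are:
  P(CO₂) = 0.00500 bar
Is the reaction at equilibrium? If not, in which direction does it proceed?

(CaCO₃, CaO are pure solids — omitted from Q_p.)
Q_p = P(CO₂) = 0.00500
Q_p = 0.00500 < K_p = 0.0385, so the forward reaction proceeds.

toward products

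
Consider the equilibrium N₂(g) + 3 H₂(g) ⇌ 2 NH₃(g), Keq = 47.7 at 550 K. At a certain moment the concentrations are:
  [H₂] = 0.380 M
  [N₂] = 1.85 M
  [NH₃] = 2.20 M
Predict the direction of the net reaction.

Q = [NH₃]² / ([N₂]·[H₂]³) = (2.20)² / ((1.85)·(0.380)³) = 47.7
Q = 47.7 = Keq, so the system is already at equilibrium.

no net change (already at equilibrium)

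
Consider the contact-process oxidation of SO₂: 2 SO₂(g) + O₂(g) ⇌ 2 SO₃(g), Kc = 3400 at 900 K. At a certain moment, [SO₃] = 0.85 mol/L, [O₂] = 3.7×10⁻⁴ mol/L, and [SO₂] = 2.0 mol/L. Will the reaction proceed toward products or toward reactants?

in the forward direction

Qc = [SO₃]² / ([SO₂]²·[O₂]) = (0.85)² / ((2.0)²·(3.7×10⁻⁴)) = 490
Qc = 490 < Kc = 3400, so the forward reaction proceeds.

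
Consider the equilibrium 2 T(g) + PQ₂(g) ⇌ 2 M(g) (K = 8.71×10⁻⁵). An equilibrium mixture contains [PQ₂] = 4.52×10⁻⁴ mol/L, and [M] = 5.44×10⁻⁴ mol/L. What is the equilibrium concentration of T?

At equilibrium, K = [M]² / ([T]²·[PQ₂]) = 8.71×10⁻⁵.
(5.44×10⁻⁴)² / (([T])²·(4.52×10⁻⁴)) = 8.71×10⁻⁵
[T]² = 7.52 ⇒ [T] = 2.74 mol/L

[T] = 2.74 mol/L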